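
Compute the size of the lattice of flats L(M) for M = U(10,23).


Flats of U(10,23): every subset of size < 10 is a flat, plus E itself.
Count = C(23,0) + C(23,1) + C(23,2) + C(23,3) + C(23,4) + C(23,5) + C(23,6) + C(23,7) + C(23,8) + C(23,9) + 1
     = 1 + 23 + 253 + 1771 + 8855 + 33649 + 100947 + 245157 + 490314 + 817190 + 1
     = 1698161.

1698161


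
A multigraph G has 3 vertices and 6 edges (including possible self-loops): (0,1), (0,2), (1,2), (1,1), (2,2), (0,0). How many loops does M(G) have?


In a graphic matroid, a loop is a self-loop edge (u,u) with rank 0.
Examining all 6 edges for self-loops...
Self-loops found: (1,1), (2,2), (0,0)
Number of loops = 3.

3


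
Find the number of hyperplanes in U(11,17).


Hyperplanes of U(11,17) are flats of rank 10.
In a uniform matroid, these are exactly the (10)-element subsets.
Count = C(17,10) = 19448.

19448


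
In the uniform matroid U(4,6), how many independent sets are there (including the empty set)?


Independent sets of U(4,6) are all subsets of size <= 4.
Count = C(6,0) + C(6,1) + C(6,2) + C(6,3) + C(6,4)
     = 1 + 6 + 15 + 20 + 15
     = 57.

57


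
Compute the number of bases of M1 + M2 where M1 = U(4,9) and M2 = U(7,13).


Bases of a direct sum M1 + M2: |B| = |B(M1)| * |B(M2)|.
|B(U(4,9))| = C(9,4) = 126.
|B(U(7,13))| = C(13,7) = 1716.
Total bases = 126 * 1716 = 216216.

216216


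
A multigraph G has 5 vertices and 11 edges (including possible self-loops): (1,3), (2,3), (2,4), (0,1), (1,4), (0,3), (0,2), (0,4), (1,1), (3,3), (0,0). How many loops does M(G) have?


In a graphic matroid, a loop is a self-loop edge (u,u) with rank 0.
Examining all 11 edges for self-loops...
Self-loops found: (1,1), (3,3), (0,0)
Number of loops = 3.

3


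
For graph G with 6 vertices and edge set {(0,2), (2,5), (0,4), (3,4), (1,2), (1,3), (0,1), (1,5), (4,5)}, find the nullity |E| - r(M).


Cycle rank (nullity) = |E| - r(M) = |E| - (|V| - c).
|E| = 9, |V| = 6, c = 1.
Nullity = 9 - (6 - 1) = 9 - 5 = 4.

4


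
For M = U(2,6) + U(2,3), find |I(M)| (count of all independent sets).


For a direct sum, |I(M1+M2)| = |I(M1)| * |I(M2)|.
|I(U(2,6))| = sum C(6,k) for k=0..2 = 22.
|I(U(2,3))| = sum C(3,k) for k=0..2 = 7.
Total = 22 * 7 = 154.

154


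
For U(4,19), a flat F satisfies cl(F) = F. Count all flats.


Flats of U(4,19): every subset of size < 4 is a flat, plus E itself.
Count = C(19,0) + C(19,1) + C(19,2) + C(19,3) + 1
     = 1 + 19 + 171 + 969 + 1
     = 1161.

1161


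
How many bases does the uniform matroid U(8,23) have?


Bases of U(8,23) are all 8-element subsets of the 23-element ground set.
Number of bases = C(23,8).
(23 choose 8) = 490314.

490314


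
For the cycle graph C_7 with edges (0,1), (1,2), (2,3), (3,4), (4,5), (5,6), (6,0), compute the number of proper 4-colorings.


P(C_7, k) = (k-1)^7 + (-1)^7*(k-1).
P(4) = (3)^7 - 3
= 2187 - 3 = 2184.

2184


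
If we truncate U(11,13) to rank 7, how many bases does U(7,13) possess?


Truncating U(11,13) to rank 7 gives U(7,13).
Bases of U(7,13) are all 7-element subsets of 13 elements.
Number of bases = C(13,7) = 13! / (7! * 6!) = 1716.

1716


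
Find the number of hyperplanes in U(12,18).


Hyperplanes of U(12,18) are flats of rank 11.
In a uniform matroid, these are exactly the (11)-element subsets.
Count = C(18,11) = 18! / (11! * 7!) = 31824.

31824


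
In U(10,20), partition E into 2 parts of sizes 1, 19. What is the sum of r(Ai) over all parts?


r(Ai) = min(|Ai|, 10) for each part.
Sum = min(1,10) + min(19,10)
    = 1 + 10
    = 11.

11


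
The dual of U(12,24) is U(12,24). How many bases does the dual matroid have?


The dual of U(r,n) is U(n-r, n) = U(12,24).
Bases of U(12,24) are all (12)-element subsets.
|B(M*)| = (24 choose 12) = 2704156.

2704156


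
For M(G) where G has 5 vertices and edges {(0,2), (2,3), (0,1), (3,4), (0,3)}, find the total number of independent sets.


An independent set in a graphic matroid is an acyclic edge subset.
G has 5 vertices and 5 edges.
Enumerate all 2^5 = 32 subsets, checking for acyclicity.
Total independent sets = 28.

28


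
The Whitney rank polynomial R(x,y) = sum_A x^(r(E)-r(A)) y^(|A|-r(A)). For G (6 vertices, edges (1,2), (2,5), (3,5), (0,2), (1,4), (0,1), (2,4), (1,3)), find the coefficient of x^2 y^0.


R(x,y) = sum over A in 2^E of x^(r(E)-r(A)) * y^(|A|-r(A)).
G has 6 vertices, 8 edges. r(E) = 5.
Enumerate all 2^8 = 256 subsets.
Count subsets with r(E)-r(A)=2 and |A|-r(A)=0: 54.

54


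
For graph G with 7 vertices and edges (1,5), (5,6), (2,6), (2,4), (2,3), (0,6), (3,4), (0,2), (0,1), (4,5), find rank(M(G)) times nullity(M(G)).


r(M) = |V| - c = 7 - 1 = 6.
nullity = |E| - r(M) = 10 - 6 = 4.
Product = 6 * 4 = 24.

24


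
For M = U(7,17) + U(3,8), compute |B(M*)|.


(M1+M2)* = M1* + M2*.
M1* = U(10,17), bases: C(17,10) = 19448.
M2* = U(5,8), bases: C(8,5) = 56.
|B(M*)| = 19448 * 56 = 1089088.

1089088


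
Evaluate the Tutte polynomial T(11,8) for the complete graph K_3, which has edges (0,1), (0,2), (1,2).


T(K_3; x,y) = x^2 + x + y.
T(11,8) = 121 + 11 + 8 = 140.

140


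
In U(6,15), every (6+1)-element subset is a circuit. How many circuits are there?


In U(6,15), circuits are the (7)-element subsets.
Any set of 7 elements is dependent, and removing any one element gives
an independent set of size 6, so it is a minimal dependent set.
Number of circuits = C(15,7) = 15! / (7! * 8!) = 6435.

6435


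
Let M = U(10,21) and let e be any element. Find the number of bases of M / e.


Contracting e from U(10,21) gives U(9,20).
Bases of U(9,20) = (20 choose 9) = 167960.

167960


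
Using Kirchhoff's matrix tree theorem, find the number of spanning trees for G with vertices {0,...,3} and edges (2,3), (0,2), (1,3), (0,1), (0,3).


By Kirchhoff's matrix tree theorem, the number of spanning trees equals
the determinant of any cofactor of the Laplacian matrix L.
G has 4 vertices and 5 edges.
Computing the (3 x 3) cofactor determinant gives 8.

8


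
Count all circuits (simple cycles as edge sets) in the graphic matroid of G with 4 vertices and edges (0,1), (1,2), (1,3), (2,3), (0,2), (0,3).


A circuit in a graphic matroid = edge set of a simple cycle.
G has 4 vertices and 6 edges.
Enumerating all minimal edge subsets forming cycles...
Total circuits found: 7.

7


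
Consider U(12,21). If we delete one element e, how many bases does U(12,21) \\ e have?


Deleting e from U(12,21) gives U(12,20) since n > r.
Bases of U(12,20) = C(20,12) = 20! / (12! * 8!) = 125970.

125970


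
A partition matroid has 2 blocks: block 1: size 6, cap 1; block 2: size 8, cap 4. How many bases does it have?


A basis picks exactly ci elements from block i.
Number of bases = product of C(|Si|, ci).
= C(6,1) * C(8,4)
= 6 * 70
= 420.

420


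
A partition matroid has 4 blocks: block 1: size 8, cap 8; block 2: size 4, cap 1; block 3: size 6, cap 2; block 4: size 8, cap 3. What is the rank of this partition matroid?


Rank of a partition matroid = sum of min(|Si|, ci) for each block.
= min(8,8) + min(4,1) + min(6,2) + min(8,3)
= 8 + 1 + 2 + 3
= 14.

14


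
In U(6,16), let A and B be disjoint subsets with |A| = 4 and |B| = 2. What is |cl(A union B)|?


|A union B| = 4 + 2 = 6 (disjoint).
In U(6,16), cl(S) = S if |S| < 6, else cl(S) = E.
Since 6 >= 6, cl(A union B) = E.
|cl(A union B)| = 16.

16


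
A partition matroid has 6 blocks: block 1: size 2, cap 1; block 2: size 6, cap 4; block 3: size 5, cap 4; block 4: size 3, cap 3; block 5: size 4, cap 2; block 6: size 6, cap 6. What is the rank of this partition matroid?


Rank of a partition matroid = sum of min(|Si|, ci) for each block.
= min(2,1) + min(6,4) + min(5,4) + min(3,3) + min(4,2) + min(6,6)
= 1 + 4 + 4 + 3 + 2 + 6
= 20.

20


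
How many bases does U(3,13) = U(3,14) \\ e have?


Deleting e from U(3,14) gives U(3,13) since n > r.
Bases of U(3,13) = C(13,3) = 13! / (3! * 10!) = 286.

286


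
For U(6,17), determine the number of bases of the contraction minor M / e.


Contracting e from U(6,17) gives U(5,16).
Bases of U(5,16) = C(16,5) = 4368.

4368


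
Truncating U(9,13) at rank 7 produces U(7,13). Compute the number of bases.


Truncating U(9,13) to rank 7 gives U(7,13).
Bases of U(7,13) are all 7-element subsets of 13 elements.
Number of bases = (13 choose 7) = 1716.

1716


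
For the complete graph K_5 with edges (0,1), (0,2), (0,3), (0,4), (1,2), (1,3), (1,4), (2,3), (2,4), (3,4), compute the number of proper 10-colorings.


P(K_5, k) = k(k-1)(k-2)...(k-4).
P(10) = (10) * (9) * (8) * (7) * (6) = 30240.

30240


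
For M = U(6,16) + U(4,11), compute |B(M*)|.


(M1+M2)* = M1* + M2*.
M1* = U(10,16), bases: C(16,10) = 8008.
M2* = U(7,11), bases: C(11,7) = 330.
|B(M*)| = 8008 * 330 = 2642640.

2642640


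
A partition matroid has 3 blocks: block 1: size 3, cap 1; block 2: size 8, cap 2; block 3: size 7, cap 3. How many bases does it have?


A basis picks exactly ci elements from block i.
Number of bases = product of C(|Si|, ci).
= C(3,1) * C(8,2) * C(7,3)
= 3 * 28 * 35
= 2940.

2940


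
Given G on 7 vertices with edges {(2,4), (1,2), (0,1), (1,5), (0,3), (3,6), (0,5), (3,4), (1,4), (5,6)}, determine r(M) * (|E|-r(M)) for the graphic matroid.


r(M) = |V| - c = 7 - 1 = 6.
nullity = |E| - r(M) = 10 - 6 = 4.
Product = 6 * 4 = 24.

24


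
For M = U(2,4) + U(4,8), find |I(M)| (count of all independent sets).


For a direct sum, |I(M1+M2)| = |I(M1)| * |I(M2)|.
|I(U(2,4))| = sum C(4,k) for k=0..2 = 11.
|I(U(4,8))| = sum C(8,k) for k=0..4 = 163.
Total = 11 * 163 = 1793.

1793


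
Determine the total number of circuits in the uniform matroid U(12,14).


In U(12,14), circuits are the (13)-element subsets.
Any set of 13 elements is dependent, and removing any one element gives
an independent set of size 12, so it is a minimal dependent set.
Number of circuits = C(14,13) = 14.

14


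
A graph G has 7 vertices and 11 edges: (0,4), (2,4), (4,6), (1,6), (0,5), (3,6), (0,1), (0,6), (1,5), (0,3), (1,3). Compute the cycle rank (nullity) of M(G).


Cycle rank (nullity) = |E| - r(M) = |E| - (|V| - c).
|E| = 11, |V| = 7, c = 1.
Nullity = 11 - (7 - 1) = 11 - 6 = 5.

5


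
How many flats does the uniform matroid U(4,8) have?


Flats of U(4,8): every subset of size < 4 is a flat, plus E itself.
Count = C(8,0) + C(8,1) + C(8,2) + C(8,3) + 1
     = 1 + 8 + 28 + 56 + 1
     = 94.

94


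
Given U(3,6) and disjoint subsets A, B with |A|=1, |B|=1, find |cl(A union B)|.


|A union B| = 1 + 1 = 2 (disjoint).
In U(3,6), cl(S) = S if |S| < 3, else cl(S) = E.
Since 2 < 3, cl(A union B) = A union B.
|cl(A union B)| = 2.

2


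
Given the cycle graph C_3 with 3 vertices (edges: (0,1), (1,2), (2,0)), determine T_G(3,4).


T(C_3; x,y) = x + x^2 + ... + x^(2) + y.
T(3,4) = 3^1 + 3^2 + 4
= 3 + 9 + 4
= 16.

16


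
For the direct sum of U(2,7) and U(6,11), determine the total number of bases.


Bases of a direct sum M1 + M2: |B| = |B(M1)| * |B(M2)|.
|B(U(2,7))| = C(7,2) = 21.
|B(U(6,11))| = C(11,6) = 462.
Total bases = 21 * 462 = 9702.

9702


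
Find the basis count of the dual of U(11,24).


The dual of U(r,n) is U(n-r, n) = U(13,24).
Bases of U(13,24) are all (13)-element subsets.
|B(M*)| = (24 choose 13) = 2496144.

2496144


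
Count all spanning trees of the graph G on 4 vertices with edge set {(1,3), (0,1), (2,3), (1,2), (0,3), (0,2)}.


By Kirchhoff's matrix tree theorem, the number of spanning trees equals
the determinant of any cofactor of the Laplacian matrix L.
G has 4 vertices and 6 edges.
Computing the (3 x 3) cofactor determinant gives 16.

16


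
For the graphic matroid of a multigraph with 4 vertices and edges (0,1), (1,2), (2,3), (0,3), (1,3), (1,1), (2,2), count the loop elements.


In a graphic matroid, a loop is a self-loop edge (u,u) with rank 0.
Examining all 7 edges for self-loops...
Self-loops found: (1,1), (2,2)
Number of loops = 2.

2


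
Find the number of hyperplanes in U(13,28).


Hyperplanes of U(13,28) are flats of rank 12.
In a uniform matroid, these are exactly the (12)-element subsets.
Count = C(28,12) = 30421755.

30421755


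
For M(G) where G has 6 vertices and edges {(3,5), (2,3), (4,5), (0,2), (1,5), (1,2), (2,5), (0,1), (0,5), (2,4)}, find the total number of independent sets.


An independent set in a graphic matroid is an acyclic edge subset.
G has 6 vertices and 10 edges.
Enumerate all 2^10 = 1024 subsets, checking for acyclicity.
Total independent sets = 426.

426


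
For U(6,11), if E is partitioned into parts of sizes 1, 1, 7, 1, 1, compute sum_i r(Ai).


r(Ai) = min(|Ai|, 6) for each part.
Sum = min(1,6) + min(1,6) + min(7,6) + min(1,6) + min(1,6)
    = 1 + 1 + 6 + 1 + 1
    = 10.

10


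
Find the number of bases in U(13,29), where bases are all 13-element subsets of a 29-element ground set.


Bases of U(13,29) are all 13-element subsets of the 29-element ground set.
Number of bases = C(29,13).
C(29,13) = 67863915.

67863915


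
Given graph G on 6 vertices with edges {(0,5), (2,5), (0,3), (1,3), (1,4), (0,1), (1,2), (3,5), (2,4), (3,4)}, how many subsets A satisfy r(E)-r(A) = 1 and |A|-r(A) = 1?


R(x,y) = sum over A in 2^E of x^(r(E)-r(A)) * y^(|A|-r(A)).
G has 6 vertices, 10 edges. r(E) = 5.
Enumerate all 2^10 = 1024 subsets.
Count subsets with r(E)-r(A)=1 and |A|-r(A)=1: 119.

119


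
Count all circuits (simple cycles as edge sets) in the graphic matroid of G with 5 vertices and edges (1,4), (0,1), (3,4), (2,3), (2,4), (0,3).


A circuit in a graphic matroid = edge set of a simple cycle.
G has 5 vertices and 6 edges.
Enumerating all minimal edge subsets forming cycles...
Total circuits found: 3.

3


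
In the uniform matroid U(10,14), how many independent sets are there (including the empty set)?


Independent sets of U(10,14) are all subsets of size <= 10.
Count = C(14,0) + C(14,1) + C(14,2) + C(14,3) + C(14,4) + C(14,5) + C(14,6) + C(14,7) + C(14,8) + C(14,9) + C(14,10)
     = 1 + 14 + 91 + 364 + 1001 + 2002 + 3003 + 3432 + 3003 + 2002 + 1001
     = 15914.

15914


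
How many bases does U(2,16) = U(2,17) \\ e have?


Deleting e from U(2,17) gives U(2,16) since n > r.
Bases of U(2,16) = (16 choose 2) = 120.

120


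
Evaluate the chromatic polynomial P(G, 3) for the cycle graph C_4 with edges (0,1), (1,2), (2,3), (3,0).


P(C_4, k) = (k-1)^4 + (-1)^4*(k-1).
P(3) = (2)^4 + 2
= 16 + 2 = 18.

18


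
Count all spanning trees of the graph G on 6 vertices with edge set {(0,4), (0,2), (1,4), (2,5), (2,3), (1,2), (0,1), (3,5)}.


By Kirchhoff's matrix tree theorem, the number of spanning trees equals
the determinant of any cofactor of the Laplacian matrix L.
G has 6 vertices and 8 edges.
Computing the (5 x 5) cofactor determinant gives 24.

24


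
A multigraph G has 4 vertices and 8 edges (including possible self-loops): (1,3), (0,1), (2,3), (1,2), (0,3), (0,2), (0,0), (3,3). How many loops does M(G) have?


In a graphic matroid, a loop is a self-loop edge (u,u) with rank 0.
Examining all 8 edges for self-loops...
Self-loops found: (0,0), (3,3)
Number of loops = 2.

2


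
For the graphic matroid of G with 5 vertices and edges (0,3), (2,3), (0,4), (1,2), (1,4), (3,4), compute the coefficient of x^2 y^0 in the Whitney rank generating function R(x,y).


R(x,y) = sum over A in 2^E of x^(r(E)-r(A)) * y^(|A|-r(A)).
G has 5 vertices, 6 edges. r(E) = 4.
Enumerate all 2^6 = 64 subsets.
Count subsets with r(E)-r(A)=2 and |A|-r(A)=0: 15.

15


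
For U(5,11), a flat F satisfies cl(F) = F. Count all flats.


Flats of U(5,11): every subset of size < 5 is a flat, plus E itself.
Count = C(11,0) + C(11,1) + C(11,2) + C(11,3) + C(11,4) + 1
     = 1 + 11 + 55 + 165 + 330 + 1
     = 563.

563


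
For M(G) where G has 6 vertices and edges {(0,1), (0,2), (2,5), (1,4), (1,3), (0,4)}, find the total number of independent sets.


An independent set in a graphic matroid is an acyclic edge subset.
G has 6 vertices and 6 edges.
Enumerate all 2^6 = 64 subsets, checking for acyclicity.
Total independent sets = 56.

56


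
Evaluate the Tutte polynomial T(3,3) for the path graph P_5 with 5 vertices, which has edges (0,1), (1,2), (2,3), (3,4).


A path on 5 vertices is a tree with 4 edges.
T(x,y) = x^(4) for any tree.
T(3,3) = 3^4 = 81.

81


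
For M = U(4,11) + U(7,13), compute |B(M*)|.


(M1+M2)* = M1* + M2*.
M1* = U(7,11), bases: C(11,7) = 330.
M2* = U(6,13), bases: C(13,6) = 1716.
|B(M*)| = 330 * 1716 = 566280.

566280


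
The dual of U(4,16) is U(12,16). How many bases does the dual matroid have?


The dual of U(r,n) is U(n-r, n) = U(12,16).
Bases of U(12,16) are all (12)-element subsets.
|B(M*)| = C(16,12) = 1820.

1820


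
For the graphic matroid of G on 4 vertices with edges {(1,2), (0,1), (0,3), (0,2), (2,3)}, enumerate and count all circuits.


A circuit in a graphic matroid = edge set of a simple cycle.
G has 4 vertices and 5 edges.
Enumerating all minimal edge subsets forming cycles...
Total circuits found: 3.

3


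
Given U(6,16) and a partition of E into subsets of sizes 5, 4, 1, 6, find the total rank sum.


r(Ai) = min(|Ai|, 6) for each part.
Sum = min(5,6) + min(4,6) + min(1,6) + min(6,6)
    = 5 + 4 + 1 + 6
    = 16.

16


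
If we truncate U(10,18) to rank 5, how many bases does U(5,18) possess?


Truncating U(10,18) to rank 5 gives U(5,18).
Bases of U(5,18) are all 5-element subsets of 18 elements.
Number of bases = C(18,5) = 18! / (5! * 13!) = 8568.

8568


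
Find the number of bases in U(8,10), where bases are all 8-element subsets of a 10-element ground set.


Bases of U(8,10) are all 8-element subsets of the 10-element ground set.
Number of bases = C(10,8).
C(10,8) = 45.

45


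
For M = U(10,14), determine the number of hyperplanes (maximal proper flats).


Hyperplanes of U(10,14) are flats of rank 9.
In a uniform matroid, these are exactly the (9)-element subsets.
Count = C(14,9) = 14! / (9! * 5!) = 2002.

2002


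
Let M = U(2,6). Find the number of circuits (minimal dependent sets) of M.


In U(2,6), circuits are the (3)-element subsets.
Any set of 3 elements is dependent, and removing any one element gives
an independent set of size 2, so it is a minimal dependent set.
Number of circuits = C(6,3) = (6 * 5 * 4) / (1 * 2 * 3) = 20.

20


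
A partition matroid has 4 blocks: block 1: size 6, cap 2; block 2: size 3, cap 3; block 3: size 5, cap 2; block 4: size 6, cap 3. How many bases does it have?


A basis picks exactly ci elements from block i.
Number of bases = product of C(|Si|, ci).
= C(6,2) * C(3,3) * C(5,2) * C(6,3)
= 15 * 1 * 10 * 20
= 3000.

3000


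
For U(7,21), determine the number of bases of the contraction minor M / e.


Contracting e from U(7,21) gives U(6,20).
Bases of U(6,20) = (20 choose 6) = 38760.

38760


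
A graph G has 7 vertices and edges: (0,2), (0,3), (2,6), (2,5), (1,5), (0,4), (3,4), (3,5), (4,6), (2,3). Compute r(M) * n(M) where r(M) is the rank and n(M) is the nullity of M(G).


r(M) = |V| - c = 7 - 1 = 6.
nullity = |E| - r(M) = 10 - 6 = 4.
Product = 6 * 4 = 24.

24


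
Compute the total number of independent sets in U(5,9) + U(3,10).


For a direct sum, |I(M1+M2)| = |I(M1)| * |I(M2)|.
|I(U(5,9))| = sum C(9,k) for k=0..5 = 382.
|I(U(3,10))| = sum C(10,k) for k=0..3 = 176.
Total = 382 * 176 = 67232.

67232


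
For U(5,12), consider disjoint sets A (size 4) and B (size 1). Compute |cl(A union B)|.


|A union B| = 4 + 1 = 5 (disjoint).
In U(5,12), cl(S) = S if |S| < 5, else cl(S) = E.
Since 5 >= 5, cl(A union B) = E.
|cl(A union B)| = 12.

12


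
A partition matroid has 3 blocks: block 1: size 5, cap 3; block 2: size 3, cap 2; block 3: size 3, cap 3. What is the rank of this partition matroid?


Rank of a partition matroid = sum of min(|Si|, ci) for each block.
= min(5,3) + min(3,2) + min(3,3)
= 3 + 2 + 3
= 8.

8


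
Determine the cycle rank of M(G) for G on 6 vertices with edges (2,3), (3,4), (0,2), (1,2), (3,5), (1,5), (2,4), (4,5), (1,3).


Cycle rank (nullity) = |E| - r(M) = |E| - (|V| - c).
|E| = 9, |V| = 6, c = 1.
Nullity = 9 - (6 - 1) = 9 - 5 = 4.

4


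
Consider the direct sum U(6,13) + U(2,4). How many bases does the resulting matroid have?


Bases of a direct sum M1 + M2: |B| = |B(M1)| * |B(M2)|.
|B(U(6,13))| = C(13,6) = 1716.
|B(U(2,4))| = C(4,2) = 6.
Total bases = 1716 * 6 = 10296.

10296


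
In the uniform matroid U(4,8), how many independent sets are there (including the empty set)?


Independent sets of U(4,8) are all subsets of size <= 4.
Count = (8 choose 0) + (8 choose 1) + (8 choose 2) + (8 choose 3) + (8 choose 4)
     = 1 + 8 + 28 + 56 + 70
     = 163.

163


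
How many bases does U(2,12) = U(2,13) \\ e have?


Deleting e from U(2,13) gives U(2,12) since n > r.
Bases of U(2,12) = (12 choose 2) = 66.

66


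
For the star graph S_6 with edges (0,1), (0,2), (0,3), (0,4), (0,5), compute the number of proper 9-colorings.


P(tree, k) = k * (k-1)^(5) for any tree on 6 vertices.
P(9) = 9 * 8^5 = 9 * 32768 = 294912.

294912


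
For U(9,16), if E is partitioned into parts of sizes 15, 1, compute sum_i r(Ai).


r(Ai) = min(|Ai|, 9) for each part.
Sum = min(15,9) + min(1,9)
    = 9 + 1
    = 10.

10


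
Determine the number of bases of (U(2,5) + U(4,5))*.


(M1+M2)* = M1* + M2*.
M1* = U(3,5), bases: C(5,3) = 10.
M2* = U(1,5), bases: C(5,1) = 5.
|B(M*)| = 10 * 5 = 50.

50


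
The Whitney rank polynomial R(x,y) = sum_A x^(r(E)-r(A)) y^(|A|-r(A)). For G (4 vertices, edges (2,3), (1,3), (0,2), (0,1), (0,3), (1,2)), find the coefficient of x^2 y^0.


R(x,y) = sum over A in 2^E of x^(r(E)-r(A)) * y^(|A|-r(A)).
G has 4 vertices, 6 edges. r(E) = 3.
Enumerate all 2^6 = 64 subsets.
Count subsets with r(E)-r(A)=2 and |A|-r(A)=0: 6.

6


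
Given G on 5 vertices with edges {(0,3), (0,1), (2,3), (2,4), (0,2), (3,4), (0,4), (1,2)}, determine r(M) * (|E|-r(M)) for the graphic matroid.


r(M) = |V| - c = 5 - 1 = 4.
nullity = |E| - r(M) = 8 - 4 = 4.
Product = 4 * 4 = 16.

16


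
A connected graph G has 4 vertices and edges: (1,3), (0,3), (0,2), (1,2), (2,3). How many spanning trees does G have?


By Kirchhoff's matrix tree theorem, the number of spanning trees equals
the determinant of any cofactor of the Laplacian matrix L.
G has 4 vertices and 5 edges.
Computing the (3 x 3) cofactor determinant gives 8.

8


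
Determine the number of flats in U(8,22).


Flats of U(8,22): every subset of size < 8 is a flat, plus E itself.
Count = (22 choose 0) + (22 choose 1) + (22 choose 2) + (22 choose 3) + (22 choose 4) + (22 choose 5) + (22 choose 6) + (22 choose 7) + 1
     = 1 + 22 + 231 + 1540 + 7315 + 26334 + 74613 + 170544 + 1
     = 280601.

280601


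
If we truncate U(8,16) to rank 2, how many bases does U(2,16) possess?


Truncating U(8,16) to rank 2 gives U(2,16).
Bases of U(2,16) are all 2-element subsets of 16 elements.
Number of bases = C(16,2) = 16! / (2! * 14!) = 120.

120


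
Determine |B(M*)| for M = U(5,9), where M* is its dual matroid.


The dual of U(r,n) is U(n-r, n) = U(4,9).
Bases of U(4,9) are all (4)-element subsets.
|B(M*)| = C(9,4) = (9 * 8 * 7 * 6) / (1 * 2 * 3 * 4) = 126.

126


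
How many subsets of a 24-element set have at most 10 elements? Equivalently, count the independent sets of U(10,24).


Independent sets of U(10,24) are all subsets of size <= 10.
Count = C(24,0) + C(24,1) + C(24,2) + C(24,3) + C(24,4) + C(24,5) + C(24,6) + C(24,7) + C(24,8) + C(24,9) + C(24,10)
     = 1 + 24 + 276 + 2024 + 10626 + 42504 + 134596 + 346104 + 735471 + 1307504 + 1961256
     = 4540386.

4540386


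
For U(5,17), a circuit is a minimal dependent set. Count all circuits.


In U(5,17), circuits are the (6)-element subsets.
Any set of 6 elements is dependent, and removing any one element gives
an independent set of size 5, so it is a minimal dependent set.
Number of circuits = C(17,6) = 12376.

12376


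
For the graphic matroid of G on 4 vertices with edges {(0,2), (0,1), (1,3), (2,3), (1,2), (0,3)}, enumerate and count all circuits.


A circuit in a graphic matroid = edge set of a simple cycle.
G has 4 vertices and 6 edges.
Enumerating all minimal edge subsets forming cycles...
Total circuits found: 7.

7


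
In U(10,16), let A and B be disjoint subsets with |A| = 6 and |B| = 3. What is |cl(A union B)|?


|A union B| = 6 + 3 = 9 (disjoint).
In U(10,16), cl(S) = S if |S| < 10, else cl(S) = E.
Since 9 < 10, cl(A union B) = A union B.
|cl(A union B)| = 9.

9


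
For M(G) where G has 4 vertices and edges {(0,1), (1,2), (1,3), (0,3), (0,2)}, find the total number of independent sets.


An independent set in a graphic matroid is an acyclic edge subset.
G has 4 vertices and 5 edges.
Enumerate all 2^5 = 32 subsets, checking for acyclicity.
Total independent sets = 24.

24


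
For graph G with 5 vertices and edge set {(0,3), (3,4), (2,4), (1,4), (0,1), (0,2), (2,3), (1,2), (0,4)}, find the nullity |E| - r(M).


Cycle rank (nullity) = |E| - r(M) = |E| - (|V| - c).
|E| = 9, |V| = 5, c = 1.
Nullity = 9 - (5 - 1) = 9 - 4 = 5.

5


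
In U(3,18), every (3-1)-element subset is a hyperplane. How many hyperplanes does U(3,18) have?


Hyperplanes of U(3,18) are flats of rank 2.
In a uniform matroid, these are exactly the (2)-element subsets.
Count = (18 choose 2) = 153.

153


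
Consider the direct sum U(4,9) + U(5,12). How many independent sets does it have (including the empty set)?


For a direct sum, |I(M1+M2)| = |I(M1)| * |I(M2)|.
|I(U(4,9))| = sum C(9,k) for k=0..4 = 256.
|I(U(5,12))| = sum C(12,k) for k=0..5 = 1586.
Total = 256 * 1586 = 406016.

406016


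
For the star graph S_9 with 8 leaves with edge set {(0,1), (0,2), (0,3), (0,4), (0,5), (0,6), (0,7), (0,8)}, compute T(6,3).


A star on 9 vertices is a tree with 8 edges.
T(x,y) = x^(8) for any tree.
T(6,3) = 6^8 = 1679616.

1679616


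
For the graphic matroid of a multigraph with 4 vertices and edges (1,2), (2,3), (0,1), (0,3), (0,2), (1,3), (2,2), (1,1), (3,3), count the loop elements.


In a graphic matroid, a loop is a self-loop edge (u,u) with rank 0.
Examining all 9 edges for self-loops...
Self-loops found: (2,2), (1,1), (3,3)
Number of loops = 3.

3


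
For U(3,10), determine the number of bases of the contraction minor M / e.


Contracting e from U(3,10) gives U(2,9).
Bases of U(2,9) = C(9,2) = (9 * 8) / (1 * 2) = 36.

36


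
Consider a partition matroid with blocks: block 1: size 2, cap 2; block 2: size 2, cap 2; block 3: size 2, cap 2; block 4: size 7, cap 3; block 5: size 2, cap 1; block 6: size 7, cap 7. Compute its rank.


Rank of a partition matroid = sum of min(|Si|, ci) for each block.
= min(2,2) + min(2,2) + min(2,2) + min(7,3) + min(2,1) + min(7,7)
= 2 + 2 + 2 + 3 + 1 + 7
= 17.

17


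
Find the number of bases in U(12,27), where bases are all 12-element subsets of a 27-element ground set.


Bases of U(12,27) are all 12-element subsets of the 27-element ground set.
Number of bases = C(27,12).
(27 choose 12) = 17383860.

17383860


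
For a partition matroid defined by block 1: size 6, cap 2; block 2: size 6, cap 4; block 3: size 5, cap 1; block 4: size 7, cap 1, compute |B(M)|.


A basis picks exactly ci elements from block i.
Number of bases = product of C(|Si|, ci).
= C(6,2) * C(6,4) * C(5,1) * C(7,1)
= 15 * 15 * 5 * 7
= 7875.

7875


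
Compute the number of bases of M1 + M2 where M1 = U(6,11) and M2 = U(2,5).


Bases of a direct sum M1 + M2: |B| = |B(M1)| * |B(M2)|.
|B(U(6,11))| = C(11,6) = 462.
|B(U(2,5))| = C(5,2) = 10.
Total bases = 462 * 10 = 4620.

4620


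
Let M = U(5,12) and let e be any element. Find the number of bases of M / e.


Contracting e from U(5,12) gives U(4,11).
Bases of U(4,11) = C(11,4) = 11! / (4! * 7!) = 330.

330


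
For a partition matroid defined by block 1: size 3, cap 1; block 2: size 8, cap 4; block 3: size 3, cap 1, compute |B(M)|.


A basis picks exactly ci elements from block i.
Number of bases = product of C(|Si|, ci).
= C(3,1) * C(8,4) * C(3,1)
= 3 * 70 * 3
= 630.

630


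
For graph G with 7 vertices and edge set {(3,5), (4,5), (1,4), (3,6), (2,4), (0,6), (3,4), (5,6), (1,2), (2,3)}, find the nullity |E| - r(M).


Cycle rank (nullity) = |E| - r(M) = |E| - (|V| - c).
|E| = 10, |V| = 7, c = 1.
Nullity = 10 - (7 - 1) = 10 - 6 = 4.

4


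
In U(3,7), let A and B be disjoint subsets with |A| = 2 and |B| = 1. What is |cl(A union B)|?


|A union B| = 2 + 1 = 3 (disjoint).
In U(3,7), cl(S) = S if |S| < 3, else cl(S) = E.
Since 3 >= 3, cl(A union B) = E.
|cl(A union B)| = 7.

7


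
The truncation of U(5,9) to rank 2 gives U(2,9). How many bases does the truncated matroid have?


Truncating U(5,9) to rank 2 gives U(2,9).
Bases of U(2,9) are all 2-element subsets of 9 elements.
Number of bases = (9 choose 2) = 36.

36


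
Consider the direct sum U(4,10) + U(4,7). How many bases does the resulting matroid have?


Bases of a direct sum M1 + M2: |B| = |B(M1)| * |B(M2)|.
|B(U(4,10))| = C(10,4) = 210.
|B(U(4,7))| = C(7,4) = 35.
Total bases = 210 * 35 = 7350.

7350


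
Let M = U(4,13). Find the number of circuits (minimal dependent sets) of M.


In U(4,13), circuits are the (5)-element subsets.
Any set of 5 elements is dependent, and removing any one element gives
an independent set of size 4, so it is a minimal dependent set.
Number of circuits = C(13,5) = 13! / (5! * 8!) = 1287.

1287


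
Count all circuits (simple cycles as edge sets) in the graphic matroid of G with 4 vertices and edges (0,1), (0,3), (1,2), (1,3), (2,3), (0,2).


A circuit in a graphic matroid = edge set of a simple cycle.
G has 4 vertices and 6 edges.
Enumerating all minimal edge subsets forming cycles...
Total circuits found: 7.

7


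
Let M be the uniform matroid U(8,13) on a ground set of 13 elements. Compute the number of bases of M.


Bases of U(8,13) are all 8-element subsets of the 13-element ground set.
Number of bases = C(13,8).
(13 choose 8) = 1287.

1287


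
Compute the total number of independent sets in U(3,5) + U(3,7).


For a direct sum, |I(M1+M2)| = |I(M1)| * |I(M2)|.
|I(U(3,5))| = sum C(5,k) for k=0..3 = 26.
|I(U(3,7))| = sum C(7,k) for k=0..3 = 64.
Total = 26 * 64 = 1664.

1664


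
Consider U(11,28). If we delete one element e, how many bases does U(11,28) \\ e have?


Deleting e from U(11,28) gives U(11,27) since n > r.
Bases of U(11,27) = (27 choose 11) = 13037895.

13037895


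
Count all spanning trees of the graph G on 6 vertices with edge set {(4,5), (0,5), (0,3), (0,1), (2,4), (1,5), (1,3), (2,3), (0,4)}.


By Kirchhoff's matrix tree theorem, the number of spanning trees equals
the determinant of any cofactor of the Laplacian matrix L.
G has 6 vertices and 9 edges.
Computing the (5 x 5) cofactor determinant gives 66.

66


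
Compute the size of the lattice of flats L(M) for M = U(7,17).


Flats of U(7,17): every subset of size < 7 is a flat, plus E itself.
Count = (17 choose 0) + (17 choose 1) + (17 choose 2) + (17 choose 3) + (17 choose 4) + (17 choose 5) + (17 choose 6) + 1
     = 1 + 17 + 136 + 680 + 2380 + 6188 + 12376 + 1
     = 21779.

21779


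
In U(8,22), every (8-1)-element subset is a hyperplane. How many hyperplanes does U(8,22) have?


Hyperplanes of U(8,22) are flats of rank 7.
In a uniform matroid, these are exactly the (7)-element subsets.
Count = (22 choose 7) = 170544.

170544


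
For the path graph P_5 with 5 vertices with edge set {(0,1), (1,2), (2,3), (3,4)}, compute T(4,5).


A path on 5 vertices is a tree with 4 edges.
T(x,y) = x^(4) for any tree.
T(4,5) = 4^4 = 256.

256


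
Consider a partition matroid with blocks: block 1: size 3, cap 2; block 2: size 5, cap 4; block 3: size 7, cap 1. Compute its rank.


Rank of a partition matroid = sum of min(|Si|, ci) for each block.
= min(3,2) + min(5,4) + min(7,1)
= 2 + 4 + 1
= 7.

7


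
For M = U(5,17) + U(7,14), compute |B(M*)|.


(M1+M2)* = M1* + M2*.
M1* = U(12,17), bases: C(17,12) = 6188.
M2* = U(7,14), bases: C(14,7) = 3432.
|B(M*)| = 6188 * 3432 = 21237216.

21237216


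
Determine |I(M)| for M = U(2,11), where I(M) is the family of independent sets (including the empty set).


Independent sets of U(2,11) are all subsets of size <= 2.
Count = (11 choose 0) + (11 choose 1) + (11 choose 2)
     = 1 + 11 + 55
     = 67.

67


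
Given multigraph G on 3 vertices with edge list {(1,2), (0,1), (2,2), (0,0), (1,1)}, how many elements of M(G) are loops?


In a graphic matroid, a loop is a self-loop edge (u,u) with rank 0.
Examining all 5 edges for self-loops...
Self-loops found: (2,2), (0,0), (1,1)
Number of loops = 3.

3


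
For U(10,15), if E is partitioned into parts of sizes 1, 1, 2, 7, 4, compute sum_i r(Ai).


r(Ai) = min(|Ai|, 10) for each part.
Sum = min(1,10) + min(1,10) + min(2,10) + min(7,10) + min(4,10)
    = 1 + 1 + 2 + 7 + 4
    = 15.

15


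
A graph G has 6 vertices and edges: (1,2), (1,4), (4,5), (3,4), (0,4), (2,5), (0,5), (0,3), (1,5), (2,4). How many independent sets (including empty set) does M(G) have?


An independent set in a graphic matroid is an acyclic edge subset.
G has 6 vertices and 10 edges.
Enumerate all 2^10 = 1024 subsets, checking for acyclicity.
Total independent sets = 436.

436


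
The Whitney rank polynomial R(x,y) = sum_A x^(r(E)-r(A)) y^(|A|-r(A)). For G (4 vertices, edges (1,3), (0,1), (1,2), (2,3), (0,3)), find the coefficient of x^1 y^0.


R(x,y) = sum over A in 2^E of x^(r(E)-r(A)) * y^(|A|-r(A)).
G has 4 vertices, 5 edges. r(E) = 3.
Enumerate all 2^5 = 32 subsets.
Count subsets with r(E)-r(A)=1 and |A|-r(A)=0: 10.

10


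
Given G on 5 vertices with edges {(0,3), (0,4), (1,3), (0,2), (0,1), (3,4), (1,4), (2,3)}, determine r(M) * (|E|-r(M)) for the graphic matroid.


r(M) = |V| - c = 5 - 1 = 4.
nullity = |E| - r(M) = 8 - 4 = 4.
Product = 4 * 4 = 16.

16


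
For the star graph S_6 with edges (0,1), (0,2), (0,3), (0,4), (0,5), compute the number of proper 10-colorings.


P(tree, k) = k * (k-1)^(5) for any tree on 6 vertices.
P(10) = 10 * 9^5 = 10 * 59049 = 590490.

590490


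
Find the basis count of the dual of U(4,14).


The dual of U(r,n) is U(n-r, n) = U(10,14).
Bases of U(10,14) are all (10)-element subsets.
|B(M*)| = (14 choose 10) = 1001.

1001


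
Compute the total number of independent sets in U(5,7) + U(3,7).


For a direct sum, |I(M1+M2)| = |I(M1)| * |I(M2)|.
|I(U(5,7))| = sum C(7,k) for k=0..5 = 120.
|I(U(3,7))| = sum C(7,k) for k=0..3 = 64.
Total = 120 * 64 = 7680.

7680


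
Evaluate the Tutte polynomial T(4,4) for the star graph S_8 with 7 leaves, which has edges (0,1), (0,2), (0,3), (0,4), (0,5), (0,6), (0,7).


A star on 8 vertices is a tree with 7 edges.
T(x,y) = x^(7) for any tree.
T(4,4) = 4^7 = 16384.

16384


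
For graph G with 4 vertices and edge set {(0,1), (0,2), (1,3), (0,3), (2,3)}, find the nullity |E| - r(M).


Cycle rank (nullity) = |E| - r(M) = |E| - (|V| - c).
|E| = 5, |V| = 4, c = 1.
Nullity = 5 - (4 - 1) = 5 - 3 = 2.

2


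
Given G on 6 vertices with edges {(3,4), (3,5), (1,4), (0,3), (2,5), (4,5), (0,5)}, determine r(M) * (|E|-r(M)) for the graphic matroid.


r(M) = |V| - c = 6 - 1 = 5.
nullity = |E| - r(M) = 7 - 5 = 2.
Product = 5 * 2 = 10.

10


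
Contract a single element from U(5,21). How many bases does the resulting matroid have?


Contracting e from U(5,21) gives U(4,20).
Bases of U(4,20) = C(20,4) = (20 * 19 * 18 * 17) / (1 * 2 * 3 * 4) = 4845.

4845


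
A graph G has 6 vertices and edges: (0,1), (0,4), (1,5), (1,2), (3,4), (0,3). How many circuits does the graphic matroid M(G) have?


A circuit in a graphic matroid = edge set of a simple cycle.
G has 6 vertices and 6 edges.
Enumerating all minimal edge subsets forming cycles...
Total circuits found: 1.

1


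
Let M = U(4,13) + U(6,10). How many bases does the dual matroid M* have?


(M1+M2)* = M1* + M2*.
M1* = U(9,13), bases: C(13,9) = 715.
M2* = U(4,10), bases: C(10,4) = 210.
|B(M*)| = 715 * 210 = 150150.

150150


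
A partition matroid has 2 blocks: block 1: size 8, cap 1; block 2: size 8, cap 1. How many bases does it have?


A basis picks exactly ci elements from block i.
Number of bases = product of C(|Si|, ci).
= C(8,1) * C(8,1)
= 8 * 8
= 64.

64


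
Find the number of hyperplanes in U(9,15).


Hyperplanes of U(9,15) are flats of rank 8.
In a uniform matroid, these are exactly the (8)-element subsets.
Count = (15 choose 8) = 6435.

6435


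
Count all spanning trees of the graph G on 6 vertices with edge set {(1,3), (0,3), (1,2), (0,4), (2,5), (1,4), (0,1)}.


By Kirchhoff's matrix tree theorem, the number of spanning trees equals
the determinant of any cofactor of the Laplacian matrix L.
G has 6 vertices and 7 edges.
Computing the (5 x 5) cofactor determinant gives 8.

8


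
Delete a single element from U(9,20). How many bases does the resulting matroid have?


Deleting e from U(9,20) gives U(9,19) since n > r.
Bases of U(9,19) = C(19,9) = 92378.

92378


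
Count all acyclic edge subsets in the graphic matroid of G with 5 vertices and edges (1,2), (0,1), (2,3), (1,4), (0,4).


An independent set in a graphic matroid is an acyclic edge subset.
G has 5 vertices and 5 edges.
Enumerate all 2^5 = 32 subsets, checking for acyclicity.
Total independent sets = 28.

28


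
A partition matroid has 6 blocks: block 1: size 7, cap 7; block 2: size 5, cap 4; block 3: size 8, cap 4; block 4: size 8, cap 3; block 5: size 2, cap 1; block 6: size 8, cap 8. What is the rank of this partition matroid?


Rank of a partition matroid = sum of min(|Si|, ci) for each block.
= min(7,7) + min(5,4) + min(8,4) + min(8,3) + min(2,1) + min(8,8)
= 7 + 4 + 4 + 3 + 1 + 8
= 27.

27


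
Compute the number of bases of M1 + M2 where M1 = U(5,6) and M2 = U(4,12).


Bases of a direct sum M1 + M2: |B| = |B(M1)| * |B(M2)|.
|B(U(5,6))| = C(6,5) = 6.
|B(U(4,12))| = C(12,4) = 495.
Total bases = 6 * 495 = 2970.

2970


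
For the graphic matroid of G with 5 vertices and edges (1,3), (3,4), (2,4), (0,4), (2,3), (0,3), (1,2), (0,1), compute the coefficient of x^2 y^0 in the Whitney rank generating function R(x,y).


R(x,y) = sum over A in 2^E of x^(r(E)-r(A)) * y^(|A|-r(A)).
G has 5 vertices, 8 edges. r(E) = 4.
Enumerate all 2^8 = 256 subsets.
Count subsets with r(E)-r(A)=2 and |A|-r(A)=0: 28.

28


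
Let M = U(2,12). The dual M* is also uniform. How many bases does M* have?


The dual of U(r,n) is U(n-r, n) = U(10,12).
Bases of U(10,12) are all (10)-element subsets.
|B(M*)| = C(12,10) = 66.

66


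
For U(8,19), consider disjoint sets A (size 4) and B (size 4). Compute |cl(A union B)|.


|A union B| = 4 + 4 = 8 (disjoint).
In U(8,19), cl(S) = S if |S| < 8, else cl(S) = E.
Since 8 >= 8, cl(A union B) = E.
|cl(A union B)| = 19.

19


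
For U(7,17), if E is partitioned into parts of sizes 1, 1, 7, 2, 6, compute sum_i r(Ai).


r(Ai) = min(|Ai|, 7) for each part.
Sum = min(1,7) + min(1,7) + min(7,7) + min(2,7) + min(6,7)
    = 1 + 1 + 7 + 2 + 6
    = 17.

17


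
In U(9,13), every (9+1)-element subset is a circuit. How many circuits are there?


In U(9,13), circuits are the (10)-element subsets.
Any set of 10 elements is dependent, and removing any one element gives
an independent set of size 9, so it is a minimal dependent set.
Number of circuits = (13 choose 10) = 286.

286


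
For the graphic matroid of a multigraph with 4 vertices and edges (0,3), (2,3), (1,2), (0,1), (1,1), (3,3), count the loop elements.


In a graphic matroid, a loop is a self-loop edge (u,u) with rank 0.
Examining all 6 edges for self-loops...
Self-loops found: (1,1), (3,3)
Number of loops = 2.

2


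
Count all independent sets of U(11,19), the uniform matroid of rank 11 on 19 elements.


Independent sets of U(11,19) are all subsets of size <= 11.
Count = C(19,0) + C(19,1) + C(19,2) + C(19,3) + C(19,4) + C(19,5) + C(19,6) + C(19,7) + C(19,8) + C(19,9) + C(19,10) + C(19,11)
     = 1 + 19 + 171 + 969 + 3876 + 11628 + 27132 + 50388 + 75582 + 92378 + 92378 + 75582
     = 430104.

430104
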